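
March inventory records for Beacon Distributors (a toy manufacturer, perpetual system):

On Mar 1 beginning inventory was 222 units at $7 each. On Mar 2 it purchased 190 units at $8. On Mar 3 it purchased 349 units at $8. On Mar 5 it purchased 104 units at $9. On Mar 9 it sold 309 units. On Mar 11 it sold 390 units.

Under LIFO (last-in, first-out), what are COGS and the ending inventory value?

Mar 9, 309 sold [LIFO — newest first]: 104 @ $9 + 205 @ $8 = $2,576
Mar 11, 390 sold [LIFO — newest first]: 144 @ $8 + 190 @ $8 + 56 @ $7 = $3,064
Total COGS = $2,576 + $3,064 = $5,640
Ending inventory: 166 @ $7 = $1,162

COGS = $5,640; ending inventory = $1,162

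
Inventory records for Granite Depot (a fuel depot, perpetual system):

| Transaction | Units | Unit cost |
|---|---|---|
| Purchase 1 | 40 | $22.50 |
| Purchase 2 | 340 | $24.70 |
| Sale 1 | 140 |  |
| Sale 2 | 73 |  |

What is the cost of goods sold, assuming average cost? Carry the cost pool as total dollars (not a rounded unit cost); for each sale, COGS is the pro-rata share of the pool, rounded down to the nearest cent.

After Purchase 1: 40 on hand, pool $900.00 (≈ $22.5000 each)
After Purchase 2: 380 on hand, pool $9,298.00 (≈ $24.4684 each)
Sale 1, sell 140: 140/380 × $9,298.00 → $3,425.57
Sale 2, sell 73: 73/240 × $5,872.43 → $1,786.19
Total COGS = $3,425.57 + $1,786.19 = $5,211.76
Ending inventory (cost pool remaining) = $4,086.24

COGS = $5,211.76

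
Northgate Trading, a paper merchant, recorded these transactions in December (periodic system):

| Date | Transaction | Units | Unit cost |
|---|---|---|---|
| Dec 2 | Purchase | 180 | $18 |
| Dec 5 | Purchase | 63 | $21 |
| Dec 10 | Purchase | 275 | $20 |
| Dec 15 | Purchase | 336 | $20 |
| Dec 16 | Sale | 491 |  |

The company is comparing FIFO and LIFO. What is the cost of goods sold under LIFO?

COGS = $9,820

FIFO COGS: 180 @ $18 + 63 @ $21 + 248 @ $20 = $9,523
LIFO COGS: 336 @ $20 + 155 @ $20 = $9,820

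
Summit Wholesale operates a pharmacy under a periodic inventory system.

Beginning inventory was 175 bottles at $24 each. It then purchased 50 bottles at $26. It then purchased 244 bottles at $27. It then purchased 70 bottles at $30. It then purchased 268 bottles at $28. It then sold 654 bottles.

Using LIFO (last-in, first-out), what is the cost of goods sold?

COGS = $18,020

Sale 1 (654) [LIFO — newest first]: 268 @ $28 + 70 @ $30 + 244 @ $27 + 50 @ $26 + 22 @ $24 = $18,020
Ending inventory: 153 @ $24 = $3,672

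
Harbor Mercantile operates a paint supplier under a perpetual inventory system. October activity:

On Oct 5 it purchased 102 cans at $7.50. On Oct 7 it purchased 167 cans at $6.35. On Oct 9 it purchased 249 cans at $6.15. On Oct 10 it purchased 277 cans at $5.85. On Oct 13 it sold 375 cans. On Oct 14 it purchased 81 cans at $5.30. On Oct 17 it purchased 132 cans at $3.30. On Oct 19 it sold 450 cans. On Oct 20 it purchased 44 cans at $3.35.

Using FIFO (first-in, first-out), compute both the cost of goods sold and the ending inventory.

Oct 13, 375 sold [FIFO — oldest first]: 102 @ $7.50 + 167 @ $6.35 + 106 @ $6.15 = $2,477.35
Oct 19, 450 sold [FIFO — oldest first]: 143 @ $6.15 + 277 @ $5.85 + 30 @ $5.30 = $2,658.90
Total COGS = $2,477.35 + $2,658.90 = $5,136.25
Ending inventory: 51 @ $5.30 + 132 @ $3.30 + 44 @ $3.35 = $853.30
Check: goods available $5,989.55 = COGS $5,136.25 + ending $853.30

COGS = $5,136.25; ending inventory = $853.30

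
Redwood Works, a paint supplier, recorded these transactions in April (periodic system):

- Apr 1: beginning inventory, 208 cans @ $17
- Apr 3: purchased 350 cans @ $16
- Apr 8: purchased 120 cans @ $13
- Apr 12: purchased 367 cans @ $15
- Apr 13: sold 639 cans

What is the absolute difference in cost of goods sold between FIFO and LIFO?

$692

FIFO COGS: 208 @ $17 + 350 @ $16 + 81 @ $13 = $10,189
LIFO COGS: 367 @ $15 + 120 @ $13 + 152 @ $16 = $9,497
Difference = |$10,189 − $9,497| = $692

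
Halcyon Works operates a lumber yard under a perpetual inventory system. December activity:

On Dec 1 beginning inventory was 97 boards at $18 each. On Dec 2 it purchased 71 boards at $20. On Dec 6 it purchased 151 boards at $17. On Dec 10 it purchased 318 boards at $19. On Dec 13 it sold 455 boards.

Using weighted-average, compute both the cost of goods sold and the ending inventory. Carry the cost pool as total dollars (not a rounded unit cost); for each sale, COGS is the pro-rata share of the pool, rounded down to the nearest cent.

COGS = $8,410.71; ending inventory = $3,364.29

After Dec 1: 97 on hand, pool $1,746.00 (≈ $18.0000 each)
After Dec 2: 168 on hand, pool $3,166.00 (≈ $18.8452 each)
After Dec 6: 319 on hand, pool $5,733.00 (≈ $17.9718 each)
After Dec 10: 637 on hand, pool $11,775.00 (≈ $18.4851 each)
Dec 13, sell 455: 455/637 × $11,775.00 → $8,410.71
Ending inventory (cost pool remaining) = $3,364.29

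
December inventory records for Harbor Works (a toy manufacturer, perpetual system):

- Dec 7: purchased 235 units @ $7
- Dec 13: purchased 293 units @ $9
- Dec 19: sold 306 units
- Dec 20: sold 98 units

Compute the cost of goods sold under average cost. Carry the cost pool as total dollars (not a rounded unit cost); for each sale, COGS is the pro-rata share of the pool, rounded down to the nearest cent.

COGS = $3,276.37

After Dec 7: 235 on hand, pool $1,645.00 (≈ $7.0000 each)
After Dec 13: 528 on hand, pool $4,282.00 (≈ $8.1098 each)
Dec 19, sell 306: 306/528 × $4,282.00 → $2,481.61
Dec 20, sell 98: 98/222 × $1,800.39 → $794.76
Total COGS = $2,481.61 + $794.76 = $3,276.37
Ending inventory (cost pool remaining) = $1,005.63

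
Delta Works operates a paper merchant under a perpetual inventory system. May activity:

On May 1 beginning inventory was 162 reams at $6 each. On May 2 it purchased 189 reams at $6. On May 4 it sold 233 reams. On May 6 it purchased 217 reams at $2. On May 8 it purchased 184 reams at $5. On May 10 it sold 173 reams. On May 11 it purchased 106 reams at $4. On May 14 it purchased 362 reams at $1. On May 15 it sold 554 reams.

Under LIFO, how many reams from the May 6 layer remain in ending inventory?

May 4, 233 sold [LIFO — newest first]: 189 @ $6 + 44 @ $6 = $1,398
May 10, 173 sold [LIFO — newest first]: 173 @ $5 = $865
May 15, 554 sold [LIFO — newest first]: 362 @ $1 + 106 @ $4 + 11 @ $5 + 75 @ $2 = $991
Total COGS = $1,398 + $865 + $991 = $3,254
Ending inventory: 118 @ $6 + 142 @ $2 = $992
Check: goods available $4,246 = COGS $3,254 + ending $992

142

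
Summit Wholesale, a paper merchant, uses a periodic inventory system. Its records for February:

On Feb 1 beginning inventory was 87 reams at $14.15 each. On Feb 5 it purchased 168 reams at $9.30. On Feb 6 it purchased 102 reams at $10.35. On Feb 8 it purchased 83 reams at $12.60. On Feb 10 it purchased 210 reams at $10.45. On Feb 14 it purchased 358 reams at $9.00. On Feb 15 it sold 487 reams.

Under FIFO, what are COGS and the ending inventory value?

Feb 15, 487 sold [FIFO — oldest first]: 87 @ $14.15 + 168 @ $9.30 + 102 @ $10.35 + 83 @ $12.60 + 47 @ $10.45 = $5,386.10
Ending inventory: 163 @ $10.45 + 358 @ $9.00 = $4,925.35

COGS = $5,386.10; ending inventory = $4,925.35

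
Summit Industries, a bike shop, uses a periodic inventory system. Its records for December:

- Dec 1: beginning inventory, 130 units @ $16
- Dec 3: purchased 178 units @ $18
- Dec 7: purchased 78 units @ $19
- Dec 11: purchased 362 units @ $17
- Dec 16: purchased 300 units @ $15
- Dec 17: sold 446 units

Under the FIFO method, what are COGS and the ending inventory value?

Dec 17, 446 sold [FIFO — oldest first]: 130 @ $16 + 178 @ $18 + 78 @ $19 + 60 @ $17 = $7,786
Ending inventory: 302 @ $17 + 300 @ $15 = $9,634

COGS = $7,786; ending inventory = $9,634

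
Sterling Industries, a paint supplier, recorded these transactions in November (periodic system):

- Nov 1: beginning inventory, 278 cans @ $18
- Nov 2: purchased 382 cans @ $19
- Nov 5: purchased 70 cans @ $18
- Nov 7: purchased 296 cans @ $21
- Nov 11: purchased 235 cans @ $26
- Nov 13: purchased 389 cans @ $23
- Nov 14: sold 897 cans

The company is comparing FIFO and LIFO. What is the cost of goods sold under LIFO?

COGS = $20,790

FIFO COGS: 278 @ $18 + 382 @ $19 + 70 @ $18 + 167 @ $21 = $17,029
LIFO COGS: 389 @ $23 + 235 @ $26 + 273 @ $21 = $20,790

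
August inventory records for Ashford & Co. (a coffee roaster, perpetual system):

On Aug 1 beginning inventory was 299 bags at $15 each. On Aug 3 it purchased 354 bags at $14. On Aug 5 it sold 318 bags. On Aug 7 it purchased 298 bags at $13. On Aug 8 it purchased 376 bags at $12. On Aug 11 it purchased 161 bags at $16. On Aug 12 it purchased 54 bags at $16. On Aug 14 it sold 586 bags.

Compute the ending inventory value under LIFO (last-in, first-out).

Aug 5, 318 sold [LIFO — newest first]: 318 @ $14 = $4,452
Aug 14, 586 sold [LIFO — newest first]: 54 @ $16 + 161 @ $16 + 371 @ $12 = $7,892
Total COGS = $4,452 + $7,892 = $12,344
Ending inventory: 299 @ $15 + 36 @ $14 + 298 @ $13 + 5 @ $12 = $8,923

Ending inventory = $8,923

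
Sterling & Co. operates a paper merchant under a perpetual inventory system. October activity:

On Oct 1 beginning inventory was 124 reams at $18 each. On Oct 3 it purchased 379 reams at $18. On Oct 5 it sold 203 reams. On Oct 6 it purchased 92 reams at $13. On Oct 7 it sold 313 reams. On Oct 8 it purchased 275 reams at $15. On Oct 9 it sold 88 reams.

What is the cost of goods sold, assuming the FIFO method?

Oct 5, 203 sold [FIFO — oldest first]: 124 @ $18 + 79 @ $18 = $3,654
Oct 7, 313 sold [FIFO — oldest first]: 300 @ $18 + 13 @ $13 = $5,569
Oct 9, 88 sold [FIFO — oldest first]: 79 @ $13 + 9 @ $15 = $1,162
Total COGS = $3,654 + $5,569 + $1,162 = $10,385
Ending inventory: 266 @ $15 = $3,990
Check: goods available $14,375 = COGS $10,385 + ending $3,990

COGS = $10,385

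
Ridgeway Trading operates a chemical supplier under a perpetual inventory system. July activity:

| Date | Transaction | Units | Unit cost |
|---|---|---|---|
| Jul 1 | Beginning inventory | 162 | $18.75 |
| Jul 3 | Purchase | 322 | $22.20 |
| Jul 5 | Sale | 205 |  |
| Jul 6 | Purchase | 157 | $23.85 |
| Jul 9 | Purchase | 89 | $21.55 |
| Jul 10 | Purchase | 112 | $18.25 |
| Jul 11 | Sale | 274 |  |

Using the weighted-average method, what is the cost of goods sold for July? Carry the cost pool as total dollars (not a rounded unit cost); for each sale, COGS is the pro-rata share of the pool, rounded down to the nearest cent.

COGS = $10,154.74

After Jul 1: 162 on hand, pool $3,037.50 (≈ $18.7500 each)
After Jul 3: 484 on hand, pool $10,185.90 (≈ $21.0452 each)
Jul 5, sell 205: 205/484 × $10,185.90 → $4,314.27
After Jul 6: 436 on hand, pool $9,616.08 (≈ $22.0552 each)
After Jul 9: 525 on hand, pool $11,534.03 (≈ $21.9696 each)
After Jul 10: 637 on hand, pool $13,578.03 (≈ $21.3156 each)
Jul 11, sell 274: 274/637 × $13,578.03 → $5,840.47
Total COGS = $4,314.27 + $5,840.47 = $10,154.74
Ending inventory (cost pool remaining) = $7,737.56
Check: goods available $17,892.30 = COGS $10,154.74 + ending $7,737.56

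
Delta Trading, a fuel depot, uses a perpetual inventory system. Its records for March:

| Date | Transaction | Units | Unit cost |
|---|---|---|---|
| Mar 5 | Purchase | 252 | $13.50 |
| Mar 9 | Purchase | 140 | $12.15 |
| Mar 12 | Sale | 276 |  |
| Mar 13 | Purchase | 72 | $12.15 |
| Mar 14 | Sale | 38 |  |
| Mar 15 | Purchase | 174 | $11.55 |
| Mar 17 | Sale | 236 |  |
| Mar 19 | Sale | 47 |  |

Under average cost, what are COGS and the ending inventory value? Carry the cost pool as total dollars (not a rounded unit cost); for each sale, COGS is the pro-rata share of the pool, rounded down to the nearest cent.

COGS = $7,492.39; ending inventory = $495.11

After Mar 5: 252 on hand, pool $3,402.00 (≈ $13.5000 each)
After Mar 9: 392 on hand, pool $5,103.00 (≈ $13.0179 each)
Mar 12, sell 276: 276/392 × $5,103.00 → $3,592.92
After Mar 13: 188 on hand, pool $2,384.88 (≈ $12.6855 each)
Mar 14, sell 38: 38/188 × $2,384.88 → $482.05
After Mar 15: 324 on hand, pool $3,912.53 (≈ $12.0757 each)
Mar 17, sell 236: 236/324 × $3,912.53 → $2,849.86
Mar 19, sell 47: 47/88 × $1,062.67 → $567.56
Total COGS = $3,592.92 + $482.05 + $2,849.86 + $567.56 = $7,492.39
Ending inventory (cost pool remaining) = $495.11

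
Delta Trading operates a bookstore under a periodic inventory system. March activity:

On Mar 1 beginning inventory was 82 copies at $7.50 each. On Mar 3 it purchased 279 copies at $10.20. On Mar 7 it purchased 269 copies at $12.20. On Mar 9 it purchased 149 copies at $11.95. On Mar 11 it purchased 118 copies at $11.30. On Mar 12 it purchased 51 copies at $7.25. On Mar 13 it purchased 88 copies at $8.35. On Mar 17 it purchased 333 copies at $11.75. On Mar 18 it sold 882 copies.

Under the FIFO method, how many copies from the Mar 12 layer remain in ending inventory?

51

Mar 18, 882 sold [FIFO — oldest first]: 82 @ $7.50 + 279 @ $10.20 + 269 @ $12.20 + 149 @ $11.95 + 103 @ $11.30 = $9,687.05
Ending inventory: 15 @ $11.30 + 51 @ $7.25 + 88 @ $8.35 + 333 @ $11.75 = $5,186.80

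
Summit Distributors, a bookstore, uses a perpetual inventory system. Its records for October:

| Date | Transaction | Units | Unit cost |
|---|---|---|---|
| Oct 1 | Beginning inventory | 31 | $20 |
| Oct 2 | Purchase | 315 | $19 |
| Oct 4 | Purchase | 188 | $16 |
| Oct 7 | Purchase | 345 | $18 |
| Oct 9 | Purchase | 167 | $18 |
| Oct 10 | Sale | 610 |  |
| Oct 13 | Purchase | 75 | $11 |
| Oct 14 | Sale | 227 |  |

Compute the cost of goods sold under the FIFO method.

COGS = $15,067

Oct 10, 610 sold [FIFO — oldest first]: 31 @ $20 + 315 @ $19 + 188 @ $16 + 76 @ $18 = $10,981
Oct 14, 227 sold [FIFO — oldest first]: 227 @ $18 = $4,086
Total COGS = $10,981 + $4,086 = $15,067
Ending inventory: 42 @ $18 + 167 @ $18 + 75 @ $11 = $4,587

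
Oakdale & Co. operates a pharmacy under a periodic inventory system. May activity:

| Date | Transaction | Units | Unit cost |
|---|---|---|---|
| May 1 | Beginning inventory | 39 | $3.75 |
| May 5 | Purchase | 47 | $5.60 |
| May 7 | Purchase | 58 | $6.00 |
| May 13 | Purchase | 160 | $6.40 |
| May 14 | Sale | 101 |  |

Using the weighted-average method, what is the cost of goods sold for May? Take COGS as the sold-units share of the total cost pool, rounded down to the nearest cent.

May 14, sell 101: 101/304 × $1,781.45 → $591.86
Ending inventory (cost pool remaining) = $1,189.59

COGS = $591.86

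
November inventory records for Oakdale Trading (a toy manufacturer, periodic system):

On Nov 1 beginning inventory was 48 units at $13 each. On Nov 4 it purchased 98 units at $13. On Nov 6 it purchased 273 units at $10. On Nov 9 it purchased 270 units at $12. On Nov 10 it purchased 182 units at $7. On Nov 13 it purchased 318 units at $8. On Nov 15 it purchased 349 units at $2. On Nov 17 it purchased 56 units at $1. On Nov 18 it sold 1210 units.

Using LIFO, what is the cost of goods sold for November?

Nov 18, 1210 sold [LIFO — newest first]: 56 @ $1 + 349 @ $2 + 318 @ $8 + 182 @ $7 + 270 @ $12 + 35 @ $10 = $8,162
Ending inventory: 48 @ $13 + 98 @ $13 + 238 @ $10 = $4,278

COGS = $8,162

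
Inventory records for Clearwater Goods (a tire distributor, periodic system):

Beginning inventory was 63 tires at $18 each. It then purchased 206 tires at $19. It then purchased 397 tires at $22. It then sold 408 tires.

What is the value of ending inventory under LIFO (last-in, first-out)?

Ending inventory = $4,839

Sale 1 (408) [LIFO — newest first]: 397 @ $22 + 11 @ $19 = $8,943
Ending inventory: 63 @ $18 + 195 @ $19 = $4,839
Check: goods available $13,782 = COGS $8,943 + ending $4,839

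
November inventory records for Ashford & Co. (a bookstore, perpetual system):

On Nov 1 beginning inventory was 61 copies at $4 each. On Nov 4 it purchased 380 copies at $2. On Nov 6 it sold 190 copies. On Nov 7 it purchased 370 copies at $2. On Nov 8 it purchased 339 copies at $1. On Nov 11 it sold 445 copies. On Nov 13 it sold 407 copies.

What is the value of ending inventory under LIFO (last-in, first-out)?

Nov 6, 190 sold [LIFO — newest first]: 190 @ $2 = $380
Nov 11, 445 sold [LIFO — newest first]: 339 @ $1 + 106 @ $2 = $551
Nov 13, 407 sold [LIFO — newest first]: 264 @ $2 + 143 @ $2 = $814
Total COGS = $380 + $551 + $814 = $1,745
Ending inventory: 61 @ $4 + 47 @ $2 = $338

Ending inventory = $338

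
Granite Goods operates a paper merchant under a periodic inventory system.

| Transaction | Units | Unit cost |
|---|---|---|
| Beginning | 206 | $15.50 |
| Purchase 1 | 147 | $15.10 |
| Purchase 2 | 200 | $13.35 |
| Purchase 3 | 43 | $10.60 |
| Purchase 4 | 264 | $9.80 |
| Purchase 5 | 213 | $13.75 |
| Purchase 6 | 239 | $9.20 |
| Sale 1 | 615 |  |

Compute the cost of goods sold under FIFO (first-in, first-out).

COGS = $8,724.70

Sale 1 (615) [FIFO — oldest first]: 206 @ $15.50 + 147 @ $15.10 + 200 @ $13.35 + 43 @ $10.60 + 19 @ $9.80 = $8,724.70
Ending inventory: 245 @ $9.80 + 213 @ $13.75 + 239 @ $9.20 = $7,528.55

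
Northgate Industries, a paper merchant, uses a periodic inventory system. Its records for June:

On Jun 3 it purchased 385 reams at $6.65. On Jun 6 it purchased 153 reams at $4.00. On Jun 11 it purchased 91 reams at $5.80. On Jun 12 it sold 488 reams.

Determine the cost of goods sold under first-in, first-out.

Jun 12, 488 sold [FIFO — oldest first]: 385 @ $6.65 + 103 @ $4.00 = $2,972.25
Ending inventory: 50 @ $4.00 + 91 @ $5.80 = $727.80
Check: goods available $3,700.05 = COGS $2,972.25 + ending $727.80

COGS = $2,972.25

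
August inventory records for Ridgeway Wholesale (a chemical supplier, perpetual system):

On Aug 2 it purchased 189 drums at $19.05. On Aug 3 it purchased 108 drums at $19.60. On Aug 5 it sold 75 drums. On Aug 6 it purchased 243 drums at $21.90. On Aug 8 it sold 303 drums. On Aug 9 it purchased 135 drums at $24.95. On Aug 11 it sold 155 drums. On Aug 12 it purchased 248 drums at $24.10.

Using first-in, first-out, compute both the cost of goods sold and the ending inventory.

COGS = $10,885.65; ending inventory = $9,498.35

Aug 5, 75 sold [FIFO — oldest first]: 75 @ $19.05 = $1,428.75
Aug 8, 303 sold [FIFO — oldest first]: 114 @ $19.05 + 108 @ $19.60 + 81 @ $21.90 = $6,062.40
Aug 11, 155 sold [FIFO — oldest first]: 155 @ $21.90 = $3,394.50
Total COGS = $1,428.75 + $6,062.40 + $3,394.50 = $10,885.65
Ending inventory: 7 @ $21.90 + 135 @ $24.95 + 248 @ $24.10 = $9,498.35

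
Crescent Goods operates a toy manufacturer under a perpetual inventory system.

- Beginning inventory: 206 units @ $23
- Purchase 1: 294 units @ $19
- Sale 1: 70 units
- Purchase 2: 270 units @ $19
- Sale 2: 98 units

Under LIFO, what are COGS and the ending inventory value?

COGS = $3,192; ending inventory = $12,262

Sale 1 (70) [LIFO — newest first]: 70 @ $19 = $1,330
Sale 2 (98) [LIFO — newest first]: 98 @ $19 = $1,862
Total COGS = $1,330 + $1,862 = $3,192
Ending inventory: 206 @ $23 + 224 @ $19 + 172 @ $19 = $12,262
Check: goods available $15,454 = COGS $3,192 + ending $12,262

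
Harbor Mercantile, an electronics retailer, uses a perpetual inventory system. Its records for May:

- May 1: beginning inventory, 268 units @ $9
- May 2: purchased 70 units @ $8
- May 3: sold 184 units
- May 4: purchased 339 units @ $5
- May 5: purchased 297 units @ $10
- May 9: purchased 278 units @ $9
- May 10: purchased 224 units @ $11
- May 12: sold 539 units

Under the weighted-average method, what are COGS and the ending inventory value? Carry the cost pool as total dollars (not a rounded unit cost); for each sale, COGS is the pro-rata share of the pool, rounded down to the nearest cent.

After May 1: 268 on hand, pool $2,412.00 (≈ $9.0000 each)
After May 2: 338 on hand, pool $2,972.00 (≈ $8.7929 each)
May 3, sell 184: 184/338 × $2,972.00 → $1,617.89
After May 4: 493 on hand, pool $3,049.11 (≈ $6.1848 each)
After May 5: 790 on hand, pool $6,019.11 (≈ $7.6191 each)
After May 9: 1068 on hand, pool $8,521.11 (≈ $7.9786 each)
After May 10: 1292 on hand, pool $10,985.11 (≈ $8.5024 each)
May 12, sell 539: 539/1292 × $10,985.11 → $4,582.79
Total COGS = $1,617.89 + $4,582.79 = $6,200.68
Ending inventory (cost pool remaining) = $6,402.32
Check: goods available $12,603.00 = COGS $6,200.68 + ending $6,402.32

COGS = $6,200.68; ending inventory = $6,402.32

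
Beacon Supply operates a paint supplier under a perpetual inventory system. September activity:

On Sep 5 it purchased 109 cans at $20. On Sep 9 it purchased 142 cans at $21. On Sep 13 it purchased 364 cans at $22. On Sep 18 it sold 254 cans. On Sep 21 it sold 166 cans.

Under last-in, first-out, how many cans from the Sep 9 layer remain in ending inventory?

86

Sep 18, 254 sold [LIFO — newest first]: 254 @ $22 = $5,588
Sep 21, 166 sold [LIFO — newest first]: 110 @ $22 + 56 @ $21 = $3,596
Total COGS = $5,588 + $3,596 = $9,184
Ending inventory: 109 @ $20 + 86 @ $21 = $3,986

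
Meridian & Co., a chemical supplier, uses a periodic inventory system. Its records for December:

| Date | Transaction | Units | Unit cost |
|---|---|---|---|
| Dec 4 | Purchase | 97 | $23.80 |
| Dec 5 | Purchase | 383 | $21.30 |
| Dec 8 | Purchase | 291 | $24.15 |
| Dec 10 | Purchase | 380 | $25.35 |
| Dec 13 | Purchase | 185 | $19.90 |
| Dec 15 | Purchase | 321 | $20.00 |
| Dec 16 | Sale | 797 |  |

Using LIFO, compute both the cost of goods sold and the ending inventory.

Dec 16, 797 sold [LIFO — newest first]: 321 @ $20.00 + 185 @ $19.90 + 291 @ $25.35 = $17,478.35
Ending inventory: 97 @ $23.80 + 383 @ $21.30 + 291 @ $24.15 + 89 @ $25.35 = $19,750.30
Check: goods available $37,228.65 = COGS $17,478.35 + ending $19,750.30

COGS = $17,478.35; ending inventory = $19,750.30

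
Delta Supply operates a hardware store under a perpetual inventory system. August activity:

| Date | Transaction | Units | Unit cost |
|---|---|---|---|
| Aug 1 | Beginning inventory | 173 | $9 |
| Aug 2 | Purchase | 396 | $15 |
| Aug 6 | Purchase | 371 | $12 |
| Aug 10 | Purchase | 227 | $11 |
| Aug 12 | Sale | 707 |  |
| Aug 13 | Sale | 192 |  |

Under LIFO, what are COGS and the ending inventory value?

COGS = $11,464; ending inventory = $2,982

Aug 12, 707 sold [LIFO — newest first]: 227 @ $11 + 371 @ $12 + 109 @ $15 = $8,584
Aug 13, 192 sold [LIFO — newest first]: 192 @ $15 = $2,880
Total COGS = $8,584 + $2,880 = $11,464
Ending inventory: 173 @ $9 + 95 @ $15 = $2,982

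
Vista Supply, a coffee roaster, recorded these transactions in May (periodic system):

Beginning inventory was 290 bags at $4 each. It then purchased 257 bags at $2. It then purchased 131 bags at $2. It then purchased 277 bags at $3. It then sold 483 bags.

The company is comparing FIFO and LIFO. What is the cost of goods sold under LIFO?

COGS = $1,243

FIFO COGS: 290 @ $4 + 193 @ $2 = $1,546
LIFO COGS: 277 @ $3 + 131 @ $2 + 75 @ $2 = $1,243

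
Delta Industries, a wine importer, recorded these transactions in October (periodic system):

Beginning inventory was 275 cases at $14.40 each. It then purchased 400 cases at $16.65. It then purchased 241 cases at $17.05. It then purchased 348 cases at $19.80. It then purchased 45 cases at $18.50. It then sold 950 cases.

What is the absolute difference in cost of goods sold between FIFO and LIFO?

FIFO COGS: 275 @ $14.40 + 400 @ $16.65 + 241 @ $17.05 + 34 @ $19.80 = $15,402.25
LIFO COGS: 45 @ $18.50 + 348 @ $19.80 + 241 @ $17.05 + 316 @ $16.65 = $17,093.35
Difference = |$15,402.25 − $17,093.35| = $1,691.10

$1,691.10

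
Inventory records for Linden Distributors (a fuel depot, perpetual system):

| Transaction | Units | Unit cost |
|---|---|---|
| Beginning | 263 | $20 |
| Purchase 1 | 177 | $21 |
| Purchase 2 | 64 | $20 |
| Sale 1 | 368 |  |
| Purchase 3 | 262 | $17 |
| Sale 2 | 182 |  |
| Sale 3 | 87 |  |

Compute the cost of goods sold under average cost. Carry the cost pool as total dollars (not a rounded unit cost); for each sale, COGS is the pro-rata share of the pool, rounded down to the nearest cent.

COGS = $12,370.27

After Beginning: 263 on hand, pool $5,260.00 (≈ $20.0000 each)
After Purchase 1: 440 on hand, pool $8,977.00 (≈ $20.4023 each)
After Purchase 2: 504 on hand, pool $10,257.00 (≈ $20.3512 each)
Sale 1, sell 368: 368/504 × $10,257.00 → $7,489.23
After Purchase 3: 398 on hand, pool $7,221.77 (≈ $18.1452 each)
Sale 2, sell 182: 182/398 × $7,221.77 → $3,302.41
Sale 3, sell 87: 87/216 × $3,919.36 → $1,578.63
Total COGS = $7,489.23 + $3,302.41 + $1,578.63 = $12,370.27
Ending inventory (cost pool remaining) = $2,340.73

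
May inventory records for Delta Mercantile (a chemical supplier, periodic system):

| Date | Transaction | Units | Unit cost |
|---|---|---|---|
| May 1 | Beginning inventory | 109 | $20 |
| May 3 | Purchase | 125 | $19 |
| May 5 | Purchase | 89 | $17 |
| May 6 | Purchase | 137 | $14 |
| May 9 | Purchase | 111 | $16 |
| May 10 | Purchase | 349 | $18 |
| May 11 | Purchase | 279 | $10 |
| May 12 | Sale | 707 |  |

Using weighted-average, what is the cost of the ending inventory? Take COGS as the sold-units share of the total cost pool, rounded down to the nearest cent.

May 12, sell 707: 707/1199 × $18,834.00 → $11,105.61
Ending inventory (cost pool remaining) = $7,728.39

Ending inventory = $7,728.39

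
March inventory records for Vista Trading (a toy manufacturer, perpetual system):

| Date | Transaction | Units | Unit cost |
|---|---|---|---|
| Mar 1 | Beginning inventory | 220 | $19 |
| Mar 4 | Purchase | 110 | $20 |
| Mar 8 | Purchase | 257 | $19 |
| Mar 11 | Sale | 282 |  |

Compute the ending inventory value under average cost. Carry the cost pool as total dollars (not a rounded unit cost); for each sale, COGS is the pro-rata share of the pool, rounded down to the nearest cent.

After Mar 1: 220 on hand, pool $4,180.00 (≈ $19.0000 each)
After Mar 4: 330 on hand, pool $6,380.00 (≈ $19.3333 each)
After Mar 8: 587 on hand, pool $11,263.00 (≈ $19.1874 each)
Mar 11, sell 282: 282/587 × $11,263.00 → $5,410.84
Ending inventory (cost pool remaining) = $5,852.16

Ending inventory = $5,852.16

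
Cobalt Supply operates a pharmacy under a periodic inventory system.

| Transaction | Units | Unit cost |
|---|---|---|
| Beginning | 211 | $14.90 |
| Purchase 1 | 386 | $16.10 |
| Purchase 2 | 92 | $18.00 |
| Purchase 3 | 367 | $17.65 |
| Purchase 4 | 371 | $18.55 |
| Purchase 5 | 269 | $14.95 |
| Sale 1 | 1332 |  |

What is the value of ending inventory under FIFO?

Ending inventory = $5,783.80

Sale 1 (1332) [FIFO — oldest first]: 211 @ $14.90 + 386 @ $16.10 + 92 @ $18.00 + 367 @ $17.65 + 276 @ $18.55 = $22,611.85
Ending inventory: 95 @ $18.55 + 269 @ $14.95 = $5,783.80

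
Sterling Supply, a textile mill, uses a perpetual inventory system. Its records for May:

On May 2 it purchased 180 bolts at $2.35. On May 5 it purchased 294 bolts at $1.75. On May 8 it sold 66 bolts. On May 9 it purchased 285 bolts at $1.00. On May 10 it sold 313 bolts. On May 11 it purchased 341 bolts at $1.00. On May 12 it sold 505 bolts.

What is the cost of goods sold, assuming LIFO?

COGS = $1,077.50

May 8, 66 sold [LIFO — newest first]: 66 @ $1.75 = $115.50
May 10, 313 sold [LIFO — newest first]: 285 @ $1.00 + 28 @ $1.75 = $334.00
May 12, 505 sold [LIFO — newest first]: 341 @ $1.00 + 164 @ $1.75 = $628.00
Total COGS = $115.50 + $334.00 + $628.00 = $1,077.50
Ending inventory: 180 @ $2.35 + 36 @ $1.75 = $486.00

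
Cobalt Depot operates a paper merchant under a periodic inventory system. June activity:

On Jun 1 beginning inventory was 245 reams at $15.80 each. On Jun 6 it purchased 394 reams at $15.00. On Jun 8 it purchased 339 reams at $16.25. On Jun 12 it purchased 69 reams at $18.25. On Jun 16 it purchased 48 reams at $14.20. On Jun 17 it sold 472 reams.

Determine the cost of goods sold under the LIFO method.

Jun 17, 472 sold [LIFO — newest first]: 48 @ $14.20 + 69 @ $18.25 + 339 @ $16.25 + 16 @ $15.00 = $7,689.60
Ending inventory: 245 @ $15.80 + 378 @ $15.00 = $9,541.00

COGS = $7,689.60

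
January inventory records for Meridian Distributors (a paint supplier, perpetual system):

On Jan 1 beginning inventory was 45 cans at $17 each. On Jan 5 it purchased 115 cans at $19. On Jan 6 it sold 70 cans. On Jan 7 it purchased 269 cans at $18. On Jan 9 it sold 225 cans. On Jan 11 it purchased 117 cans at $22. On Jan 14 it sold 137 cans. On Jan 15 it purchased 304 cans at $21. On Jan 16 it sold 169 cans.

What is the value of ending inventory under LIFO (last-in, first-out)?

Jan 6, 70 sold [LIFO — newest first]: 70 @ $19 = $1,330
Jan 9, 225 sold [LIFO — newest first]: 225 @ $18 = $4,050
Jan 14, 137 sold [LIFO — newest first]: 117 @ $22 + 20 @ $18 = $2,934
Jan 16, 169 sold [LIFO — newest first]: 169 @ $21 = $3,549
Total COGS = $1,330 + $4,050 + $2,934 + $3,549 = $11,863
Ending inventory: 45 @ $17 + 45 @ $19 + 24 @ $18 + 135 @ $21 = $4,887
Check: goods available $16,750 = COGS $11,863 + ending $4,887

Ending inventory = $4,887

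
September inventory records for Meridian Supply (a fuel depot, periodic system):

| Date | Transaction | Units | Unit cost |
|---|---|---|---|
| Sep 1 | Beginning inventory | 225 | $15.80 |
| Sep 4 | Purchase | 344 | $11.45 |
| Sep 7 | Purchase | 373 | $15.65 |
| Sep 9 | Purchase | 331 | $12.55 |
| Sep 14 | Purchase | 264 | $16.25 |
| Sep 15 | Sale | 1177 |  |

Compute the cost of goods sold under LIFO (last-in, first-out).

Sep 15, 1177 sold [LIFO — newest first]: 264 @ $16.25 + 331 @ $12.55 + 373 @ $15.65 + 209 @ $11.45 = $16,674.55
Ending inventory: 225 @ $15.80 + 135 @ $11.45 = $5,100.75
Check: goods available $21,775.30 = COGS $16,674.55 + ending $5,100.75

COGS = $16,674.55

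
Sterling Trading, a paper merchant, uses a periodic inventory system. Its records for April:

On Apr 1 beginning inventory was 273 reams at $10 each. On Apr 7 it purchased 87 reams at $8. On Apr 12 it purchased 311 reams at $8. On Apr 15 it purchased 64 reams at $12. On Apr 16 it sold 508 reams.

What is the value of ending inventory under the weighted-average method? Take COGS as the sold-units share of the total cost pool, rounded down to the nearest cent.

Apr 16, sell 508: 508/735 × $6,682.00 → $4,618.30
Ending inventory (cost pool remaining) = $2,063.70
Check: goods available $6,682.00 = COGS $4,618.30 + ending $2,063.70

Ending inventory = $2,063.70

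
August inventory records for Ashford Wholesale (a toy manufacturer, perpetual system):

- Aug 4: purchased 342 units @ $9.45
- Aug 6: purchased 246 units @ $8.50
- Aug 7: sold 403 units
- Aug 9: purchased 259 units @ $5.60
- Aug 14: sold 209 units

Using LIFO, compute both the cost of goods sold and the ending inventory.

Aug 7, 403 sold [LIFO — newest first]: 246 @ $8.50 + 157 @ $9.45 = $3,574.65
Aug 14, 209 sold [LIFO — newest first]: 209 @ $5.60 = $1,170.40
Total COGS = $3,574.65 + $1,170.40 = $4,745.05
Ending inventory: 185 @ $9.45 + 50 @ $5.60 = $2,028.25

COGS = $4,745.05; ending inventory = $2,028.25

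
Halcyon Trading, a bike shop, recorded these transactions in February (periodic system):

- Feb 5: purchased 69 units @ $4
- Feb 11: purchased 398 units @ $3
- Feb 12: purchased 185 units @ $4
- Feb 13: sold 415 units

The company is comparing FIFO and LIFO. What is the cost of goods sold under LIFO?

FIFO COGS: 69 @ $4 + 346 @ $3 = $1,314
LIFO COGS: 185 @ $4 + 230 @ $3 = $1,430

COGS = $1,430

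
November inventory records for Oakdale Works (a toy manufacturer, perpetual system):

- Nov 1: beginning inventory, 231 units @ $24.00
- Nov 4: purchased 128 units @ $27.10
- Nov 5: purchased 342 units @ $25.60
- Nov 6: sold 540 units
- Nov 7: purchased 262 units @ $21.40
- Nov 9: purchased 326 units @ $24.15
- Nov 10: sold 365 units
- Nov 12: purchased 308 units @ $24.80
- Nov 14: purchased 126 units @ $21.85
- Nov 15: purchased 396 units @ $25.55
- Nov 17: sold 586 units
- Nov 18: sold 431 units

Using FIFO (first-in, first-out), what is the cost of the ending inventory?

Ending inventory = $5,033.35

Nov 6, 540 sold [FIFO — oldest first]: 231 @ $24.00 + 128 @ $27.10 + 181 @ $25.60 = $13,646.40
Nov 10, 365 sold [FIFO — oldest first]: 161 @ $25.60 + 204 @ $21.40 = $8,487.20
Nov 17, 586 sold [FIFO — oldest first]: 58 @ $21.40 + 326 @ $24.15 + 202 @ $24.80 = $14,123.70
Nov 18, 431 sold [FIFO — oldest first]: 106 @ $24.80 + 126 @ $21.85 + 199 @ $25.55 = $10,466.35
Total COGS = $13,646.40 + $8,487.20 + $14,123.70 + $10,466.35 = $46,723.65
Ending inventory: 197 @ $25.55 = $5,033.35
Check: goods available $51,757.00 = COGS $46,723.65 + ending $5,033.35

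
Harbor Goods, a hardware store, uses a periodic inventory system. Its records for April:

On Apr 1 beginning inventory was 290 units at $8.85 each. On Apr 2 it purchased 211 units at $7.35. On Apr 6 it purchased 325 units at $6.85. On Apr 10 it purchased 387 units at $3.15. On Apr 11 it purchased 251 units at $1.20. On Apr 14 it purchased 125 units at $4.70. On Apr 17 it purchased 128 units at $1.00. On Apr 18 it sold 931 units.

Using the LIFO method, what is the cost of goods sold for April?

Apr 18, 931 sold [LIFO — newest first]: 128 @ $1.00 + 125 @ $4.70 + 251 @ $1.20 + 387 @ $3.15 + 40 @ $6.85 = $2,509.75
Ending inventory: 290 @ $8.85 + 211 @ $7.35 + 285 @ $6.85 = $6,069.60
Check: goods available $8,579.35 = COGS $2,509.75 + ending $6,069.60

COGS = $2,509.75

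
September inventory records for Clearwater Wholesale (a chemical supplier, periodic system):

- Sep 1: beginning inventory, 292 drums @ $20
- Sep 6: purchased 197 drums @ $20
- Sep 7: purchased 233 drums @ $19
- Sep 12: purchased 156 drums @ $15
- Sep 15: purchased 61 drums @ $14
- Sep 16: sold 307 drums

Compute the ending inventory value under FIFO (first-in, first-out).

Ending inventory = $11,261

Sep 16, 307 sold [FIFO — oldest first]: 292 @ $20 + 15 @ $20 = $6,140
Ending inventory: 182 @ $20 + 233 @ $19 + 156 @ $15 + 61 @ $14 = $11,261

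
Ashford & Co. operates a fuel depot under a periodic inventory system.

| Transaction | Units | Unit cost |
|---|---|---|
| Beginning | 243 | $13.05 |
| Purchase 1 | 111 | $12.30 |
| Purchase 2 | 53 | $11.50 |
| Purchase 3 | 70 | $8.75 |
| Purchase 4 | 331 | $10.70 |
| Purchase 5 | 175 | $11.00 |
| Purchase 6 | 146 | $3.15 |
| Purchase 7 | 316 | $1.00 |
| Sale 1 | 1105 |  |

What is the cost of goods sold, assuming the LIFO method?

COGS = $7,636.80

Sale 1 (1105) [LIFO — newest first]: 316 @ $1.00 + 146 @ $3.15 + 175 @ $11.00 + 331 @ $10.70 + 70 @ $8.75 + 53 @ $11.50 + 14 @ $12.30 = $7,636.80
Ending inventory: 243 @ $13.05 + 97 @ $12.30 = $4,364.25
Check: goods available $12,001.05 = COGS $7,636.80 + ending $4,364.25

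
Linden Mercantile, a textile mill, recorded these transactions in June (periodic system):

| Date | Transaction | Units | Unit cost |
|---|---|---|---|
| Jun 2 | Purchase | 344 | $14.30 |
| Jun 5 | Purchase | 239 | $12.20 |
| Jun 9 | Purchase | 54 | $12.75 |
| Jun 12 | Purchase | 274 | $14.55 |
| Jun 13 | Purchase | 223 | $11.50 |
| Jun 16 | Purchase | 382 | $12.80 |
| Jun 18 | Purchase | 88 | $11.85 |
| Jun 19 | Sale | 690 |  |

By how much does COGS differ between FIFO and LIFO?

FIFO COGS: 344 @ $14.30 + 239 @ $12.20 + 54 @ $12.75 + 53 @ $14.55 = $9,294.65
LIFO COGS: 88 @ $11.85 + 382 @ $12.80 + 220 @ $11.50 = $8,462.40
Difference = |$9,294.65 − $8,462.40| = $832.25

$832.25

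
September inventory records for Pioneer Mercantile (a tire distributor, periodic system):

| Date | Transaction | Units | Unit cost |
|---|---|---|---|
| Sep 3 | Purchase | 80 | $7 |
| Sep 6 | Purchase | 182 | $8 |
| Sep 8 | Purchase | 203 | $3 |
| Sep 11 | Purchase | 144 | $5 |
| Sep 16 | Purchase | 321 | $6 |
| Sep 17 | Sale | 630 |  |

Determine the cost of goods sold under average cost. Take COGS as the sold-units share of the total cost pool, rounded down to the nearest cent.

COGS = $3,570.67

Sep 17, sell 630: 630/930 × $5,271.00 → $3,570.67
Ending inventory (cost pool remaining) = $1,700.33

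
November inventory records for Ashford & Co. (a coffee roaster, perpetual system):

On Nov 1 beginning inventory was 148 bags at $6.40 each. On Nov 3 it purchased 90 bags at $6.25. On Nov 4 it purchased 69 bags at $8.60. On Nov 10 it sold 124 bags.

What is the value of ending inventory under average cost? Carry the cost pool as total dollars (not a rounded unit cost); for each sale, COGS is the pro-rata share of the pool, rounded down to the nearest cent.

After Nov 1: 148 on hand, pool $947.20 (≈ $6.4000 each)
After Nov 3: 238 on hand, pool $1,509.70 (≈ $6.3433 each)
After Nov 4: 307 on hand, pool $2,103.10 (≈ $6.8505 each)
Nov 10, sell 124: 124/307 × $2,103.10 → $849.46
Ending inventory (cost pool remaining) = $1,253.64
Check: goods available $2,103.10 = COGS $849.46 + ending $1,253.64

Ending inventory = $1,253.64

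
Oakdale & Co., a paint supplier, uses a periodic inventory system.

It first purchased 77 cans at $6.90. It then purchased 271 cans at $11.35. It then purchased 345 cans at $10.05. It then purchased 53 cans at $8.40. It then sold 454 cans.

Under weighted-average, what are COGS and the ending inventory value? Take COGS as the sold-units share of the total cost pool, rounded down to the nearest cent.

Sale 1, sell 454: 454/746 × $7,519.60 → $4,576.27
Ending inventory (cost pool remaining) = $2,943.33
Check: goods available $7,519.60 = COGS $4,576.27 + ending $2,943.33

COGS = $4,576.27; ending inventory = $2,943.33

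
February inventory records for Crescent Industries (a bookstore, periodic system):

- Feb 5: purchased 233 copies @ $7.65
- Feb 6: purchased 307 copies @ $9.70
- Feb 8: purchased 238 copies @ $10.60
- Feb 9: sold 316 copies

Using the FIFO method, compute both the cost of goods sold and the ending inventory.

COGS = $2,587.55; ending inventory = $4,695.60

Feb 9, 316 sold [FIFO — oldest first]: 233 @ $7.65 + 83 @ $9.70 = $2,587.55
Ending inventory: 224 @ $9.70 + 238 @ $10.60 = $4,695.60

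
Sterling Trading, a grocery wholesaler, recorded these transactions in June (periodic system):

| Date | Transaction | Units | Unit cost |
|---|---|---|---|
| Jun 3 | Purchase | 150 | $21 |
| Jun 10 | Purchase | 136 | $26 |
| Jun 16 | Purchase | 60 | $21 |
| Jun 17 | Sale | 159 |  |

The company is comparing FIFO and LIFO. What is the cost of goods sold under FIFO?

FIFO COGS: 150 @ $21 + 9 @ $26 = $3,384
LIFO COGS: 60 @ $21 + 99 @ $26 = $3,834

COGS = $3,384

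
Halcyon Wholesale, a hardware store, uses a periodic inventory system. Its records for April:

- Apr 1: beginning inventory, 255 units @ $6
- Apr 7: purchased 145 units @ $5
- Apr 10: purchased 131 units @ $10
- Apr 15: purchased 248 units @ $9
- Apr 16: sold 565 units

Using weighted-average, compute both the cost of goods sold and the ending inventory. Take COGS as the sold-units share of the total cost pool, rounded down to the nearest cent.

Apr 16, sell 565: 565/779 × $5,797.00 → $4,204.49
Ending inventory (cost pool remaining) = $1,592.51

COGS = $4,204.49; ending inventory = $1,592.51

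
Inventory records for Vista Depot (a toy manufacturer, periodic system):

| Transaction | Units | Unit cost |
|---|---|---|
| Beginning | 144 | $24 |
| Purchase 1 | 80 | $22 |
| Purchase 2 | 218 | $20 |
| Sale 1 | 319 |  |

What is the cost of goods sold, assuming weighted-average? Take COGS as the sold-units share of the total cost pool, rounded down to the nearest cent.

Sale 1, sell 319: 319/442 × $9,576.00 → $6,911.18
Ending inventory (cost pool remaining) = $2,664.82

COGS = $6,911.18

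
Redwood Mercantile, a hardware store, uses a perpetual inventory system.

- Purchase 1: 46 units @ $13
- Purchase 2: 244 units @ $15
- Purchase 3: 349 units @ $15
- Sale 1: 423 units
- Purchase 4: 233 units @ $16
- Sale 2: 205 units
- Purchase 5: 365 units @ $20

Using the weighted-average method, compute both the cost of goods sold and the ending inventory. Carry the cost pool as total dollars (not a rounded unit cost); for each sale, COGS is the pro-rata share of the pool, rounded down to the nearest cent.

After Purchase 1: 46 on hand, pool $598.00 (≈ $13.0000 each)
After Purchase 2: 290 on hand, pool $4,258.00 (≈ $14.6828 each)
After Purchase 3: 639 on hand, pool $9,493.00 (≈ $14.8560 each)
Sale 1, sell 423: 423/639 × $9,493.00 → $6,284.09
After Purchase 4: 449 on hand, pool $6,936.91 (≈ $15.4497 each)
Sale 2, sell 205: 205/449 × $6,936.91 → $3,167.18
After Purchase 5: 609 on hand, pool $11,069.73 (≈ $18.1769 each)
Total COGS = $6,284.09 + $3,167.18 = $9,451.27
Ending inventory (cost pool remaining) = $11,069.73

COGS = $9,451.27; ending inventory = $11,069.73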